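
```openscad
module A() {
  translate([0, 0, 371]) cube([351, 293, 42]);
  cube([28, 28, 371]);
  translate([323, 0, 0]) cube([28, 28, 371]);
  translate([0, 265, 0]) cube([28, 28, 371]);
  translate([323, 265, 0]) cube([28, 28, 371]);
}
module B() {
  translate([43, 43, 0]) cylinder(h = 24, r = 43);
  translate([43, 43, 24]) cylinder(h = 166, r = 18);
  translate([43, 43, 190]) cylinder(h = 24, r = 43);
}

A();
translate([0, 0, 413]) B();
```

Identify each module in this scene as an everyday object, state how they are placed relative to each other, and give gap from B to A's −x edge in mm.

A is a stool. B is a spool. The spool is on top of the stool. The gap from the spool to the stool's −x edge is 0 mm.

The spool's min-x is at 0; the stool's min-x is 0; gap = 0 mm.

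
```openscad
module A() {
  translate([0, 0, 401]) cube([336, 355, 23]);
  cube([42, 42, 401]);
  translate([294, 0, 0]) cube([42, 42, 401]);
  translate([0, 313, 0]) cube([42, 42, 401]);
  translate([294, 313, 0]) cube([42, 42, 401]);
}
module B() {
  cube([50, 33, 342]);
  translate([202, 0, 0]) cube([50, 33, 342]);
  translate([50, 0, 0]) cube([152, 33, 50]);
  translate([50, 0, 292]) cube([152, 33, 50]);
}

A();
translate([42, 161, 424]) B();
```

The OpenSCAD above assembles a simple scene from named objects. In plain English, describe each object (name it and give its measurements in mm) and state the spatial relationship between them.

A is a four-legged stool. The seat is a 336×355×23 mm slab whose top surface is at z = 424 mm; four square legs, each 42×42 mm in cross-section, run from the floor (z = 0) to the underside of the seat, each flush with a corner of the seat.

B is a rectangular picture frame lying in the x–z plane (depth along y). The opening is 152 mm wide (x) by 242 mm tall (z), surrounded by a border 50 mm wide on all four sides. The frame is 33 mm deep and is made of two full-height vertical stiles with two horizontal rails fitted between them.

The picture frame is on top of the stool, centred.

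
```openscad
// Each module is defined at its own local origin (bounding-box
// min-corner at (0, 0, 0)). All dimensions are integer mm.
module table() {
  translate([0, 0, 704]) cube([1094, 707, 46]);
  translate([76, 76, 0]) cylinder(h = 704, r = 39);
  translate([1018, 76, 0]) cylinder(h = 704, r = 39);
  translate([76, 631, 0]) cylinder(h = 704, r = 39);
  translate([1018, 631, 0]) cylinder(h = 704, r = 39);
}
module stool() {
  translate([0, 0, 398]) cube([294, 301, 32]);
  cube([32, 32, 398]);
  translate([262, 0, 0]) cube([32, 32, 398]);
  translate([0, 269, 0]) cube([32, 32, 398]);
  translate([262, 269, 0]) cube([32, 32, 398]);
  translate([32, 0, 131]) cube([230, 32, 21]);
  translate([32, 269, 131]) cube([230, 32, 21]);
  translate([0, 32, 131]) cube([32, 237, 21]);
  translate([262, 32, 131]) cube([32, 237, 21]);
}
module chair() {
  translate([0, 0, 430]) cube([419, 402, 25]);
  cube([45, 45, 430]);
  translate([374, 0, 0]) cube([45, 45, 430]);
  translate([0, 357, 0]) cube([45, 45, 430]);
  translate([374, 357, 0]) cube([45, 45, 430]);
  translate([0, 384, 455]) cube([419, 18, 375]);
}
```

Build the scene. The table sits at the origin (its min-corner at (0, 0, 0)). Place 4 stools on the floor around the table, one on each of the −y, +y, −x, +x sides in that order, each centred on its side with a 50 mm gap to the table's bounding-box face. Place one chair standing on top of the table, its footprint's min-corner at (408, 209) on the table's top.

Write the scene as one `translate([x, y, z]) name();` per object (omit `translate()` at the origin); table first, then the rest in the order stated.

table();
translate([400, -351, 0]) stool();
translate([400, 757, 0]) stool();
translate([-344, 203, 0]) stool();
translate([1144, 203, 0]) stool();
translate([408, 209, 750]) chair();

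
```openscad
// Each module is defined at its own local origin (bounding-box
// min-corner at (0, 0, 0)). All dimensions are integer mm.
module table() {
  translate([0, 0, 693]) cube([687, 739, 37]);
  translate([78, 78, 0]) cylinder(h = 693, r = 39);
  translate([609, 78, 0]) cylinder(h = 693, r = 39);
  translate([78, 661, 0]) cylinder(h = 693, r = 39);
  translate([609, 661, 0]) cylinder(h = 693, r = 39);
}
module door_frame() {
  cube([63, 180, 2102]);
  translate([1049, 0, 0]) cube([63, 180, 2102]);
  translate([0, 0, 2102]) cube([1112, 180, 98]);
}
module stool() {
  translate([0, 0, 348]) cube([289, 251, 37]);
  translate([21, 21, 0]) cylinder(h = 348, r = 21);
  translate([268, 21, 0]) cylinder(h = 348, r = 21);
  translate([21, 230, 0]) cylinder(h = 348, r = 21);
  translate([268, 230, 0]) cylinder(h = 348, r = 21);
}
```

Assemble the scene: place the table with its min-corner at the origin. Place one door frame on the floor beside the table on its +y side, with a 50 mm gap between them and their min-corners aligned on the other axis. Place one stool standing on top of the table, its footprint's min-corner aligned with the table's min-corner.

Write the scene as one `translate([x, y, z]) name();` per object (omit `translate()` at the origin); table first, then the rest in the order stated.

table();
translate([0, 789, 0]) door_frame();
translate([0, 0, 730]) stool();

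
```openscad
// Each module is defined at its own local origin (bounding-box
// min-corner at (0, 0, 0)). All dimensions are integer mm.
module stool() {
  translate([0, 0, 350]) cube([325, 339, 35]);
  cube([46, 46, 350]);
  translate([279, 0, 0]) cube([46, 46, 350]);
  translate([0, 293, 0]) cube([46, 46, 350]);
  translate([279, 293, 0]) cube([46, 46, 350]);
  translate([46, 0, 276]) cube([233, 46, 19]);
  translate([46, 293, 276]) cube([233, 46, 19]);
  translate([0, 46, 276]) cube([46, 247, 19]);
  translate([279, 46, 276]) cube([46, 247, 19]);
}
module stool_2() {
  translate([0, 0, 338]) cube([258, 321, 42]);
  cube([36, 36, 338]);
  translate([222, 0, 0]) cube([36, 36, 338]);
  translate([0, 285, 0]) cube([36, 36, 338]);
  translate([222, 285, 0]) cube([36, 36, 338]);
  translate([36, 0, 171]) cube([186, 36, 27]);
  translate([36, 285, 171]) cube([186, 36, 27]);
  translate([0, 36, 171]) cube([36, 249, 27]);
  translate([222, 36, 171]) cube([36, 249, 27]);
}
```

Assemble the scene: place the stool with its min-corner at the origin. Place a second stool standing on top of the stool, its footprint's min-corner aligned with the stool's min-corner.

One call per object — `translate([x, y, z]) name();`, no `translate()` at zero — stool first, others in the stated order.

stool();
translate([0, 0, 385]) stool_2();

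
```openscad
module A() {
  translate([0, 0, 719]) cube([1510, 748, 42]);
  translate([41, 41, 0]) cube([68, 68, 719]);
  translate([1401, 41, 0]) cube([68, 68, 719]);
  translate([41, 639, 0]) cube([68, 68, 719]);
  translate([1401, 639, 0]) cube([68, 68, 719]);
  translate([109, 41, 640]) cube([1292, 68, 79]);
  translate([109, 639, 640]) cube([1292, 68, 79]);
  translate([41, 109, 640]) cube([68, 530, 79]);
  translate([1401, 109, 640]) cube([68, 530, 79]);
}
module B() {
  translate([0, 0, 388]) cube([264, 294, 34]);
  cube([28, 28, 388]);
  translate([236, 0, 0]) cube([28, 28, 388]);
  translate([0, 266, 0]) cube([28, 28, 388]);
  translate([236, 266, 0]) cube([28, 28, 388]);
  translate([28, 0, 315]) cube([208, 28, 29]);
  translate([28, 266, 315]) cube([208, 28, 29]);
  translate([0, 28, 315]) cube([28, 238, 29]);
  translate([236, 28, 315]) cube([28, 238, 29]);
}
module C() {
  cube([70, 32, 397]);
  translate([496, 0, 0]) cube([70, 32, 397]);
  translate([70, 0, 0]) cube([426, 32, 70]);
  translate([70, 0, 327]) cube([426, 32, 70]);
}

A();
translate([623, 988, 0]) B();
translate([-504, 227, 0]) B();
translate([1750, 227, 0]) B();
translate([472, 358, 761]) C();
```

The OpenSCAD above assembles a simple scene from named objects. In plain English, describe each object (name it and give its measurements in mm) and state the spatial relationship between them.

A is a table with a 1510×748 mm rectangular top, 42 mm thick, top surface at z = 761 mm, supported by four 68×68 mm square legs, each inset 41 mm from the nearest pair of top edges, running from the floor. Four apron rails, 68 mm thick and 79 mm tall, run between adjacent legs with their top edges flush with the underside of the top and their outer faces flush with the legs' outer faces.

B is a four-legged stool. The seat is 264×294 mm, 34 mm thick, top at z = 422 mm. It stands on four square legs, each 28×28 mm in cross-section, from z = 0 to the seat underside, each flush with a corner of the seat. Four stretchers, 28 mm wide and 29 mm tall, connect adjacent legs with their undersides at z = 315 mm, each running between the inner faces of the legs it joins and aligned with the legs' outer faces on the other axis.

C is a picture frame with a 426×257 mm rectangular opening (x by z) and a uniform 70 mm border on every side. Frame depth is 32 mm along y. It is built from two vertical stiles running the full outside height and two horizontal rails spanning the gap between the stiles.

Three stools sit around the table at the +y, −x, +x sides. The picture frame is on top of the table, centred.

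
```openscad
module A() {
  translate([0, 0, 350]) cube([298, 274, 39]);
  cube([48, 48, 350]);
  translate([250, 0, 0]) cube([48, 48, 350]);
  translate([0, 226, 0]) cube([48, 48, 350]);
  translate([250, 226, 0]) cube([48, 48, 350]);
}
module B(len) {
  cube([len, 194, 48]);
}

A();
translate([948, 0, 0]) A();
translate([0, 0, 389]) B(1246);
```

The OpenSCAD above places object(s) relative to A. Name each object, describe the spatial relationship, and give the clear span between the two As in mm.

Second stool starts at x = 948; first ends at x = 298; clear span = 948 − 298 = 650 mm.

A is a stool. B is a beam. A beam spans the tops of two stools. The clear span between the two stools is 650 mm.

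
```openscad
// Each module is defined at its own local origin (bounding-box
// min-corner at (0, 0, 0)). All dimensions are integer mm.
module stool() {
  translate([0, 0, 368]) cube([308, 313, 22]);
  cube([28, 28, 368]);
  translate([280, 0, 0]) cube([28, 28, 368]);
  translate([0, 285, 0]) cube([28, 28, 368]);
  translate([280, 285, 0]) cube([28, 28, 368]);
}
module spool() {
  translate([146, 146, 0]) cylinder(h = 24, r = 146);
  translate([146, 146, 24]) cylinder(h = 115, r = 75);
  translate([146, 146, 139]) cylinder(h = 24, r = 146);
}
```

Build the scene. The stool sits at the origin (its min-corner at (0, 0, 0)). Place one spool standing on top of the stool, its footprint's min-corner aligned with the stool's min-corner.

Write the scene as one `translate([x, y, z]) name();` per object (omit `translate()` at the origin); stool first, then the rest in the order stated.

stool();
translate([0, 0, 390]) spool();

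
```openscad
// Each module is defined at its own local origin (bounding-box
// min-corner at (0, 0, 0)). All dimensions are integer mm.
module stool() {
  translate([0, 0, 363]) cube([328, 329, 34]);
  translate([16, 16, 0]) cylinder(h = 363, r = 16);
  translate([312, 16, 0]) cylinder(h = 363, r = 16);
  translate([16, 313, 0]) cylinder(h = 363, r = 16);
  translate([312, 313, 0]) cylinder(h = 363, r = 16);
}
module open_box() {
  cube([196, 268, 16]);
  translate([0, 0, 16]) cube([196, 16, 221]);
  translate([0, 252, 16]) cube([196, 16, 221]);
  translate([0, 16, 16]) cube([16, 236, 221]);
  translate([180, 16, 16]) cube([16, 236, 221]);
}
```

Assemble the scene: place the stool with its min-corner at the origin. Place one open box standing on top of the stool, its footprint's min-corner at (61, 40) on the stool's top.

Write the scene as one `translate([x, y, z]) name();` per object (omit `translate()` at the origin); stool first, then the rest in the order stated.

stool();
translate([61, 40, 397]) open_box();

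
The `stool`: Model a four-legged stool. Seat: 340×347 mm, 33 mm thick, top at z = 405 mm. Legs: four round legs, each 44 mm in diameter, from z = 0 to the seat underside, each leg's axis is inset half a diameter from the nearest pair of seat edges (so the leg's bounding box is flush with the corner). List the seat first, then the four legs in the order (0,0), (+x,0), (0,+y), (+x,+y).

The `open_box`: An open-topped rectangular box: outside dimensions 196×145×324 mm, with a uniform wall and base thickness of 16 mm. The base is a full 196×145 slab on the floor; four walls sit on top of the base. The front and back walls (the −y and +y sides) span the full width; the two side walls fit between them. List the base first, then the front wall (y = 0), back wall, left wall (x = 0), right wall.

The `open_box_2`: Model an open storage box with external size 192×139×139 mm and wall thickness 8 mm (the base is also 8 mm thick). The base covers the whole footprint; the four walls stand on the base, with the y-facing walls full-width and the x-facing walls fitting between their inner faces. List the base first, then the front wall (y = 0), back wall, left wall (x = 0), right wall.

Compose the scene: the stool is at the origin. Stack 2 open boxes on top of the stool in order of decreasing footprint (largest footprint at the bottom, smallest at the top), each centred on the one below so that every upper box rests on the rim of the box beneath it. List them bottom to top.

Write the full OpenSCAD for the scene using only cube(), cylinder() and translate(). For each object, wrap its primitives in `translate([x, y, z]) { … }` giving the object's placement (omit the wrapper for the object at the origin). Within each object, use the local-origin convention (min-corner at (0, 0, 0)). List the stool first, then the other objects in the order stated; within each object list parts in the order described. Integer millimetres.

translate([0, 0, 372]) cube([340, 347, 33]);
translate([22, 22, 0]) cylinder(h = 372, r = 22);
translate([318, 22, 0]) cylinder(h = 372, r = 22);
translate([22, 325, 0]) cylinder(h = 372, r = 22);
translate([318, 325, 0]) cylinder(h = 372, r = 22);
translate([72, 101, 405]) {
  cube([196, 145, 16]);
  translate([0, 0, 16]) cube([196, 16, 308]);
  translate([0, 129, 16]) cube([196, 16, 308]);
  translate([0, 16, 16]) cube([16, 113, 308]);
  translate([180, 16, 16]) cube([16, 113, 308]);
}
translate([74, 104, 729]) {
  cube([192, 139, 8]);
  translate([0, 0, 8]) cube([192, 8, 131]);
  translate([0, 131, 8]) cube([192, 8, 131]);
  translate([0, 8, 8]) cube([8, 123, 131]);
  translate([184, 8, 8]) cube([8, 123, 131]);
}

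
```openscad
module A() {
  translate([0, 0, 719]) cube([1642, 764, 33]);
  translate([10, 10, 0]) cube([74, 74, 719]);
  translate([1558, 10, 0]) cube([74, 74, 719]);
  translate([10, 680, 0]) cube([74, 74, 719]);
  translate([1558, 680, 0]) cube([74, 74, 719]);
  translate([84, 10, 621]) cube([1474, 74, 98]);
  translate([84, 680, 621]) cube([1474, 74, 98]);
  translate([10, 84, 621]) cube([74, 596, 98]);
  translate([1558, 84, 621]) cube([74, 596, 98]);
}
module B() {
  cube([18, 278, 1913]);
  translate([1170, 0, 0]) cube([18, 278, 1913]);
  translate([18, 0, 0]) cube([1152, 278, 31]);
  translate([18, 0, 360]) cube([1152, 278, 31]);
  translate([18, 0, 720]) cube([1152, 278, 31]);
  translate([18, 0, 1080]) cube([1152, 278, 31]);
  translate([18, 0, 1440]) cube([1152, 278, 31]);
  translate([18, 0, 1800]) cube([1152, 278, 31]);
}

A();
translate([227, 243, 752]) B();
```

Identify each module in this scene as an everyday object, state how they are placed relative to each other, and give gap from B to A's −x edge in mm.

The bookshelf's min-x is at 227; the table's min-x is 0; gap = 227 mm.

A is a table. B is a bookshelf. The bookshelf is on top of the table, centred. The gap from the bookshelf to the table's −x edge is 227 mm.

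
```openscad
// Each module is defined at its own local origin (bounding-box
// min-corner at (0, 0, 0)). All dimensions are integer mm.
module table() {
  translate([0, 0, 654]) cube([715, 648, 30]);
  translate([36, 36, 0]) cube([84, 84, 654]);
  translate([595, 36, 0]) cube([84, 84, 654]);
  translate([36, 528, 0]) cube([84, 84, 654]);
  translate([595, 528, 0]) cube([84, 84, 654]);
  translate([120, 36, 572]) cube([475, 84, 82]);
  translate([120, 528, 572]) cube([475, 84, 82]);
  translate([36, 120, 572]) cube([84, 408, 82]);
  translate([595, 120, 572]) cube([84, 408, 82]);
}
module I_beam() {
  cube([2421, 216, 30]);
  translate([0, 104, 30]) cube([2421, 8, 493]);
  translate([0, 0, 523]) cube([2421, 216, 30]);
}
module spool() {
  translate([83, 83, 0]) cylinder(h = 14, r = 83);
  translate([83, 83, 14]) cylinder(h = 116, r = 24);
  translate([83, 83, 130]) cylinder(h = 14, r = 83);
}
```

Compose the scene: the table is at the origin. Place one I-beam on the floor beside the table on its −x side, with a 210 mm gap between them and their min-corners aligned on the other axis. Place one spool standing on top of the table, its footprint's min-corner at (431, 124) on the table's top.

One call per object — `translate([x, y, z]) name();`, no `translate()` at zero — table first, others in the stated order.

table();
translate([-2631, 0, 0]) I_beam();
translate([431, 124, 684]) spool();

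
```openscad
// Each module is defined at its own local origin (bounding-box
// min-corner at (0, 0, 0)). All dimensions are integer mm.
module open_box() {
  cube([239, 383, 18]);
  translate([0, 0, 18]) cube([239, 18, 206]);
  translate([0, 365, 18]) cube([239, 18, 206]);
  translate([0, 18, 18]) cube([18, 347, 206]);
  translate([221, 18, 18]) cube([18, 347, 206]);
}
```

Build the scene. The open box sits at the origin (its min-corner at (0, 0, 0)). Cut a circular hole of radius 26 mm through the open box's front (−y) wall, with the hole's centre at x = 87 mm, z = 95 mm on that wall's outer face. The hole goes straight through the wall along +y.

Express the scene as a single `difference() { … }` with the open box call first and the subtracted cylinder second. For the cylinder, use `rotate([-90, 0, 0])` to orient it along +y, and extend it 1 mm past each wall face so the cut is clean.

difference() {
  open_box();
  translate([87, -1, 95]) rotate([-90, 0, 0]) cylinder(h = 20, r = 26);
}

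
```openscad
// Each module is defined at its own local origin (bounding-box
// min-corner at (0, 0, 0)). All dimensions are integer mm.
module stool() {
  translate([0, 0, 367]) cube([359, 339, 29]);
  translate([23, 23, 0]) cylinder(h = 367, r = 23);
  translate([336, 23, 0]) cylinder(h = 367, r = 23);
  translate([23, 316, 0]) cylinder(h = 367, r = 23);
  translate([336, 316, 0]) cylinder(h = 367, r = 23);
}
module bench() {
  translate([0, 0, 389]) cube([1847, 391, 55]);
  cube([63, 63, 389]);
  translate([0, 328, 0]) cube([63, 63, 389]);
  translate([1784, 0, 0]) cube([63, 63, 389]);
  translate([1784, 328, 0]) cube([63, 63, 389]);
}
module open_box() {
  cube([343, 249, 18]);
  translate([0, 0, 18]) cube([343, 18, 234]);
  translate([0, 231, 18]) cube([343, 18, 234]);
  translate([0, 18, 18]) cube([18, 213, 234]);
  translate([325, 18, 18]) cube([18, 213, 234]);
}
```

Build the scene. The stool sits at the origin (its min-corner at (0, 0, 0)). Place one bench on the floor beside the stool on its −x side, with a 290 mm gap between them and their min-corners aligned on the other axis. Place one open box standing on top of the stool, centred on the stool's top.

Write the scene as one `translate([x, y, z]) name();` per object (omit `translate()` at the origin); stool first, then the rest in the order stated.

stool();
translate([-2137, 0, 0]) bench();
translate([8, 45, 396]) open_box();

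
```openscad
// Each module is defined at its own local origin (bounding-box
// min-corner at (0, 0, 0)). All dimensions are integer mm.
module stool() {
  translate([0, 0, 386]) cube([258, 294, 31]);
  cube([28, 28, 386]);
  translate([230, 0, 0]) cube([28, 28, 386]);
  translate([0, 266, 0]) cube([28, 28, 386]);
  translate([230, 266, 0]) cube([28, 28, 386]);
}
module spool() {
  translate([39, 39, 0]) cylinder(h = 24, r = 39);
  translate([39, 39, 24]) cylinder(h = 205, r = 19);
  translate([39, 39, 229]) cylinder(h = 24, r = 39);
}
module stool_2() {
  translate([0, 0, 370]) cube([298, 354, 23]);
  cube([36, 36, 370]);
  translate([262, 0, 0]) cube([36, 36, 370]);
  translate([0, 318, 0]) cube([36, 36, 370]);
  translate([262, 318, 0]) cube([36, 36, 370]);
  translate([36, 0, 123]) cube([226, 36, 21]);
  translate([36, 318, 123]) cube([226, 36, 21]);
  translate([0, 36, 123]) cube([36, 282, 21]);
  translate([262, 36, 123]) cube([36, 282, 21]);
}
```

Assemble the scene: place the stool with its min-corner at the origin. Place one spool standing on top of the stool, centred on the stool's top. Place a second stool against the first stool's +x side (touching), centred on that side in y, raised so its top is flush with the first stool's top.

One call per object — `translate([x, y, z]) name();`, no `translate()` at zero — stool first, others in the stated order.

stool();
translate([90, 108, 417]) spool();
translate([258, -30, 24]) stool_2();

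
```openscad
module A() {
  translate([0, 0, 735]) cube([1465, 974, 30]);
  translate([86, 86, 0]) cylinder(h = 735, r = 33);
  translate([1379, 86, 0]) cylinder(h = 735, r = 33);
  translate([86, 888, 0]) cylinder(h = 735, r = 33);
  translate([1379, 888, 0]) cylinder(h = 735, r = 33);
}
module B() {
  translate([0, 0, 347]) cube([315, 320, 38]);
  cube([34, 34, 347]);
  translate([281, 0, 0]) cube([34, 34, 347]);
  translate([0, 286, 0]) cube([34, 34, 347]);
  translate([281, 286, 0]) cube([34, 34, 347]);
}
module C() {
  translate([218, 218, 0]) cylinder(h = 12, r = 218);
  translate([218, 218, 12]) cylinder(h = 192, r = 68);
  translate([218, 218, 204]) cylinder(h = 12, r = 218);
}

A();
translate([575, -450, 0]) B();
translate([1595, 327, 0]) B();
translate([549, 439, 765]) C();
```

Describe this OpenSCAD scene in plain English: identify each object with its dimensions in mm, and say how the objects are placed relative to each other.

A is a table: top 1465 mm (x) × 974 mm (y), 30 mm thick, upper face at z = 765 mm, on four round legs of 66 mm diameter, each leg's bounding box inset 53 mm from the nearest pair of top edges, running from z = 0 to the bottom of the top.

B is a four-legged stool. The seat is 315×320 mm, 38 mm thick, top at z = 385 mm. It stands on four square legs, each 34×34 mm in cross-section, from z = 0 to the seat underside, each flush with a corner of the seat.

C is a spool: two coaxial disc flanges of radius 218 mm and thickness 12 mm, joined by a core cylinder of radius 68 mm and height 192 mm. The lower flange rests on z = 0 and the three cylinders share a vertical axis.

Two stools sit around the table at the −y, +x sides. The spool is on top of the table.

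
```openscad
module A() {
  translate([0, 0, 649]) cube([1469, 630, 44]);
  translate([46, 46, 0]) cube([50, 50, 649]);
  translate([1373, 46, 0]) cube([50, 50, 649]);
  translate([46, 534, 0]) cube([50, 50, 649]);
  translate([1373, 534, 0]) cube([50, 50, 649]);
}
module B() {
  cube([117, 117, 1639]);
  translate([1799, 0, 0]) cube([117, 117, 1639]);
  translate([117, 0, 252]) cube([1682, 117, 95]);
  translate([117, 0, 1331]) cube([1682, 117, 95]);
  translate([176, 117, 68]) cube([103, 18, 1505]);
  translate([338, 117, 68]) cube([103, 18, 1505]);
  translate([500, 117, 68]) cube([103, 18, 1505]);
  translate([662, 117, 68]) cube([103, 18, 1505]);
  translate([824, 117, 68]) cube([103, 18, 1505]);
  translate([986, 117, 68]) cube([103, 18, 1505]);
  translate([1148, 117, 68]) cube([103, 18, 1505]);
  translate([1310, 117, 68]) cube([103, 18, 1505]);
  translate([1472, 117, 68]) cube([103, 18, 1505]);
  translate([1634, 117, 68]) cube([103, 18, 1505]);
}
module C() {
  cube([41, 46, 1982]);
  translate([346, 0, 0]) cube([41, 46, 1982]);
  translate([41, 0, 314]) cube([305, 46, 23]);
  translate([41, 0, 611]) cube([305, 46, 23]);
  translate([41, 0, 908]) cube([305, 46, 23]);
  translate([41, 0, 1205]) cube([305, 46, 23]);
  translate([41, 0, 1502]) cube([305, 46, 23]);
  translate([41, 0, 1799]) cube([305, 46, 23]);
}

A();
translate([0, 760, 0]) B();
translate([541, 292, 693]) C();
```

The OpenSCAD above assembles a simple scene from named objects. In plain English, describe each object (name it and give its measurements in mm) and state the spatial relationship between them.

A is a table with a 1469×630 mm rectangular top, 44 mm thick, top surface at z = 693 mm, supported by four 50×50 mm square legs, each inset 46 mm from the nearest pair of top edges, running from the floor.

B is a fence section. Two 117×117 mm posts, 1639 mm tall, stand on the floor with a clear span of 1682 mm between their inner faces. Two horizontal rails of 117×95 mm section span the gap between the posts with their undersides at z = 252 mm and z = 1331 mm, flush with the posts' −y face. 10 pickets, each 103 mm wide, 18 mm thick and 1505 mm tall, are fixed to the +y face of the rails with their bottoms at z = 68 mm, evenly spaced across the span with equal gaps (rounded down to the nearest mm) at the −x end and between each pair — any rounding remainder accumulates at the +x end.

C is a wooden ladder with two side rails of 41×46 mm section and 1982 mm height, set 387 mm apart overall. Between them run 6 rectangular rungs (46 mm deep, 23 mm thick), front faces flush with the rails' −y face. The bottom of the first rung is 314 mm above the floor and each subsequent rung is 297 mm higher than the one below.

The fence section is on the floor beside the table on its +y side. The ladder is on top of the table, centred.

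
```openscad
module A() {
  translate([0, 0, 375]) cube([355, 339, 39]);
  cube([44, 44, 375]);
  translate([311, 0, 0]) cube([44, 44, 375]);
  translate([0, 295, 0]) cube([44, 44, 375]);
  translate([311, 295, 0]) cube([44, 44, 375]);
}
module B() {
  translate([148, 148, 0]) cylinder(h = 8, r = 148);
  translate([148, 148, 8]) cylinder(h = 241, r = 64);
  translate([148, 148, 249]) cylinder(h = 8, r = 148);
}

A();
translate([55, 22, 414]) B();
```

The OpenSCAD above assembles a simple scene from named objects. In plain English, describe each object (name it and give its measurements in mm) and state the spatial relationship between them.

A is a four-legged stool. The seat is 355×339 mm, 39 mm thick, top at z = 414 mm. It stands on four square legs, each 44×44 mm in cross-section, from z = 0 to the seat underside, each flush with a corner of the seat.

B is a spool: two coaxial disc flanges of radius 148 mm and thickness 8 mm, joined by a core cylinder of radius 64 mm and height 241 mm. The lower flange rests on z = 0 and the three cylinders share a vertical axis.

The spool is on top of the stool.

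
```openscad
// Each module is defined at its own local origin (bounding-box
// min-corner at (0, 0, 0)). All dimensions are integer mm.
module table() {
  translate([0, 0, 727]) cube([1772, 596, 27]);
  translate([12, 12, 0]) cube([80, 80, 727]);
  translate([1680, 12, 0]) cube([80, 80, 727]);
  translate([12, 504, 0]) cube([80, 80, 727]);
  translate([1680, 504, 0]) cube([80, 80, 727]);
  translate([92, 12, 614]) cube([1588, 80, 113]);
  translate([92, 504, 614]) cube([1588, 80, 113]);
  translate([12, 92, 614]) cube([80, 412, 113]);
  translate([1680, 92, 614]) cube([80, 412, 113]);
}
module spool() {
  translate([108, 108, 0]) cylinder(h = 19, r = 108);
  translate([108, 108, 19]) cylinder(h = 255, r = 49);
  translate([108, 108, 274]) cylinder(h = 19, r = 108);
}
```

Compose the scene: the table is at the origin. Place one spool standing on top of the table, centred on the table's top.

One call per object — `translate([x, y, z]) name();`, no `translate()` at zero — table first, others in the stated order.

table();
translate([778, 190, 754]) spool();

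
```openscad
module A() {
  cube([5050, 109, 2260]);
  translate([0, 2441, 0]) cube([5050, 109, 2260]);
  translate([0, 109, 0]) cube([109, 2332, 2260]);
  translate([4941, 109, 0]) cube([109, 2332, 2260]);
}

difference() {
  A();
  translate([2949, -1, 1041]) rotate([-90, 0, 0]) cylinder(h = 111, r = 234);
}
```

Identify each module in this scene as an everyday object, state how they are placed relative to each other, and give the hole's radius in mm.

A is a house frame. The house frame has a circular hole through its front wall. The hole's radius is 234 mm.

The subtracted cylinder has r = 234 mm.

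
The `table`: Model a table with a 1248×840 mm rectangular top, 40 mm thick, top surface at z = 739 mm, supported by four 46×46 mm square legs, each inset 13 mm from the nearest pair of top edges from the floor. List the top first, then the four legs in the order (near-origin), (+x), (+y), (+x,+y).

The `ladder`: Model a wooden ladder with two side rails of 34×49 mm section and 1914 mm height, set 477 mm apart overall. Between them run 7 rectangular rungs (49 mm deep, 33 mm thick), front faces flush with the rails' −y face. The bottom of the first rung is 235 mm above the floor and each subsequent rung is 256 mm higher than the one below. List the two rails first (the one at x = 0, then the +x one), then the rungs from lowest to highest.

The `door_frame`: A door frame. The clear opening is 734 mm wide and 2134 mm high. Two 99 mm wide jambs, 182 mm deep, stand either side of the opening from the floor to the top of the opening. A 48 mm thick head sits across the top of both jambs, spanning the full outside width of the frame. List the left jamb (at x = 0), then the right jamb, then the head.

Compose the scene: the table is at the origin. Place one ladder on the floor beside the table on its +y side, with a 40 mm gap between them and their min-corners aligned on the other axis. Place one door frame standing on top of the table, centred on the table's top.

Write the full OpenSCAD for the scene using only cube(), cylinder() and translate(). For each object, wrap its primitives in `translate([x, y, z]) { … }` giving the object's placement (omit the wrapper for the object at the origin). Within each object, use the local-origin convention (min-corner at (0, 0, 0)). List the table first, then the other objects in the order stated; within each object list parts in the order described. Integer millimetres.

translate([0, 0, 699]) cube([1248, 840, 40]);
translate([13, 13, 0]) cube([46, 46, 699]);
translate([1189, 13, 0]) cube([46, 46, 699]);
translate([13, 781, 0]) cube([46, 46, 699]);
translate([1189, 781, 0]) cube([46, 46, 699]);
translate([0, 880, 0]) {
  cube([34, 49, 1914]);
  translate([443, 0, 0]) cube([34, 49, 1914]);
  translate([34, 0, 235]) cube([409, 49, 33]);
  translate([34, 0, 491]) cube([409, 49, 33]);
  translate([34, 0, 747]) cube([409, 49, 33]);
  translate([34, 0, 1003]) cube([409, 49, 33]);
  translate([34, 0, 1259]) cube([409, 49, 33]);
  translate([34, 0, 1515]) cube([409, 49, 33]);
  translate([34, 0, 1771]) cube([409, 49, 33]);
}
translate([158, 329, 739]) {
  cube([99, 182, 2134]);
  translate([833, 0, 0]) cube([99, 182, 2134]);
  translate([0, 0, 2134]) cube([932, 182, 48]);
}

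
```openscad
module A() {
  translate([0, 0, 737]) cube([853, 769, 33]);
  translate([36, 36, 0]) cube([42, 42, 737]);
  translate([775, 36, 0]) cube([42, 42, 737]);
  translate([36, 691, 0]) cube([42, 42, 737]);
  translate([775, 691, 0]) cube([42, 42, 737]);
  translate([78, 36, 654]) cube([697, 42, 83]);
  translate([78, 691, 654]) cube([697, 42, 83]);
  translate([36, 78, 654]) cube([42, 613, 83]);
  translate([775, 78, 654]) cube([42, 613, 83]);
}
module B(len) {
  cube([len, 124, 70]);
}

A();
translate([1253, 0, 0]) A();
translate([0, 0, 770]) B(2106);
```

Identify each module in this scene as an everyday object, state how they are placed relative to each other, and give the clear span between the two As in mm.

A is a table. B is a beam. A beam spans the tops of two tables. The clear span between the two tables is 400 mm.

Second table starts at x = 1253; first ends at x = 853; clear span = 1253 − 853 = 400 mm.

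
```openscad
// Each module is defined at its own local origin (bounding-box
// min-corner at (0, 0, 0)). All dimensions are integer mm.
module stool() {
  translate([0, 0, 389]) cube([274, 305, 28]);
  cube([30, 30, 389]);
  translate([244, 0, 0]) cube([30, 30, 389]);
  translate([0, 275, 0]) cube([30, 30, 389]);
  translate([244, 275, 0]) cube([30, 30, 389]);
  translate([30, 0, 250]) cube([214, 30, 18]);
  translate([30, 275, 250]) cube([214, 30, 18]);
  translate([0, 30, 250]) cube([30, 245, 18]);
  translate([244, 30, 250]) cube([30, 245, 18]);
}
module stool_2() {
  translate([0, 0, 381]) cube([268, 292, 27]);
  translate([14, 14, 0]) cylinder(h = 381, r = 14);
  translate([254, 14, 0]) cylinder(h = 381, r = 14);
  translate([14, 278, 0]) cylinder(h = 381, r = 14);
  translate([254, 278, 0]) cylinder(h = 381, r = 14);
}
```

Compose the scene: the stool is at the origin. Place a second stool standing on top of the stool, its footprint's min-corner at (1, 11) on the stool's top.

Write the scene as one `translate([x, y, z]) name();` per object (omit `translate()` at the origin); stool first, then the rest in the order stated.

stool();
translate([1, 11, 417]) stool_2();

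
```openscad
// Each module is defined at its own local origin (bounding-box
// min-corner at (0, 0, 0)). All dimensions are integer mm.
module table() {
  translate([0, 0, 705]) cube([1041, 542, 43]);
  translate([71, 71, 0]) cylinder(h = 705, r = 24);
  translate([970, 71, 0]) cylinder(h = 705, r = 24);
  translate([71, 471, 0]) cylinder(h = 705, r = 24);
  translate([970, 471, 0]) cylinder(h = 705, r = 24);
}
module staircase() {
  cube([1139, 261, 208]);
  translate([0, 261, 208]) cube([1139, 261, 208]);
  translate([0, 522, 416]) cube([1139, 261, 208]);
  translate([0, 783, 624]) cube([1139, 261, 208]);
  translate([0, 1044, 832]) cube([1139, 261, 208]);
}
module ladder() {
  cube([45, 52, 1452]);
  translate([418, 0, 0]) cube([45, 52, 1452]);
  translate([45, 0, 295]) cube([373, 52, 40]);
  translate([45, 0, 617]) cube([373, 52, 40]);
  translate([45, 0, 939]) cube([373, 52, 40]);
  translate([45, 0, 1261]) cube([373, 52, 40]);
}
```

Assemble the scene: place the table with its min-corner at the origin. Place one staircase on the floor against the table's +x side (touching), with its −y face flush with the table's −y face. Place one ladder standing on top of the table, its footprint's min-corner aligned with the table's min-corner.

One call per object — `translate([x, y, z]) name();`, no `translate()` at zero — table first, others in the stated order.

table();
translate([1041, 0, 0]) staircase();
translate([0, 0, 748]) ladder();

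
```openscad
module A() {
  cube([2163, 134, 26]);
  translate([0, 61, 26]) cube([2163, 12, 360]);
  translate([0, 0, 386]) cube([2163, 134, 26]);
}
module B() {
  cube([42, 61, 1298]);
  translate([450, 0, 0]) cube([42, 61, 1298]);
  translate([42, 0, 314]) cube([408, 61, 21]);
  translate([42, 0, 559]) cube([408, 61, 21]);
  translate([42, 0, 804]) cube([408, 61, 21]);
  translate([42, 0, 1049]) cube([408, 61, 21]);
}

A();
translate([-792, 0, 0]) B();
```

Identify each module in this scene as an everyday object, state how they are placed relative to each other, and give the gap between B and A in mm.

A is an I-beam. B is a ladder. The ladder is on the floor beside the I-beam on its −x side. The gap between the ladder and the I-beam is 300 mm.

The ladder's nearest face is 300 mm from the I-beam's −x face.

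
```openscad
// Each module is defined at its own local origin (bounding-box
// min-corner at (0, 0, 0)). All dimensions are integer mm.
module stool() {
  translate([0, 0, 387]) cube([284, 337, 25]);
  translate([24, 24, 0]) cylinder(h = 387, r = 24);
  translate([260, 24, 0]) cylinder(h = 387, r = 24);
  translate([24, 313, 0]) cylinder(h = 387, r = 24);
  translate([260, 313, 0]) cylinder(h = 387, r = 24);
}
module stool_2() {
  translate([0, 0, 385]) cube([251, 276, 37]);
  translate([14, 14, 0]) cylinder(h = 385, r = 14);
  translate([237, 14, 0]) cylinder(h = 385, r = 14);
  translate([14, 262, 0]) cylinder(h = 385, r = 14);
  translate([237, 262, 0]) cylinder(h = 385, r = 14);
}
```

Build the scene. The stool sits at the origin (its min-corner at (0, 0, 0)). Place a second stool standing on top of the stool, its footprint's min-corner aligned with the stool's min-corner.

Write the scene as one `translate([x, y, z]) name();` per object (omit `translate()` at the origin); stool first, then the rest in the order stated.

stool();
translate([0, 0, 412]) stool_2();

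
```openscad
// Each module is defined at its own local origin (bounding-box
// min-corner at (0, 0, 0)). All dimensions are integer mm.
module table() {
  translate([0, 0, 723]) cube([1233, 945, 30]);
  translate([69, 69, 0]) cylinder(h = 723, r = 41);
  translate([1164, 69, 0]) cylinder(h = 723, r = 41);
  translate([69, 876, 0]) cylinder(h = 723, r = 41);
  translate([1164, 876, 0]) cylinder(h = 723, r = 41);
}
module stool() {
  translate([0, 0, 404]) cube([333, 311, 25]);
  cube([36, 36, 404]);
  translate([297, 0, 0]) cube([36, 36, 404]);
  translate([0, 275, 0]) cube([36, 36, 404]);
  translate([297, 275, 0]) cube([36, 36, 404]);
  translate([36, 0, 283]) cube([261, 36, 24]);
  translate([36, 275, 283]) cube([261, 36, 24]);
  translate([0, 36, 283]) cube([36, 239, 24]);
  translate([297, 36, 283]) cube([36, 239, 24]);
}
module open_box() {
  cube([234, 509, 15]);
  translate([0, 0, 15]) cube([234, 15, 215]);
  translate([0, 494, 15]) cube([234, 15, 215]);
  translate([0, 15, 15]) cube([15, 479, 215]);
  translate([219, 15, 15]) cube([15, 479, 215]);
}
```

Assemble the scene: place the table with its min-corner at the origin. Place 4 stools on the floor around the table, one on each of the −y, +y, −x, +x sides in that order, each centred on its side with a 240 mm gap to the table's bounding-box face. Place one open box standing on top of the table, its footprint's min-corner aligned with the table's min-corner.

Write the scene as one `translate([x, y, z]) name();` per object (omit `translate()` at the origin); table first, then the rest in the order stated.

table();
translate([450, -551, 0]) stool();
translate([450, 1185, 0]) stool();
translate([-573, 317, 0]) stool();
translate([1473, 317, 0]) stool();
translate([0, 0, 753]) open_box();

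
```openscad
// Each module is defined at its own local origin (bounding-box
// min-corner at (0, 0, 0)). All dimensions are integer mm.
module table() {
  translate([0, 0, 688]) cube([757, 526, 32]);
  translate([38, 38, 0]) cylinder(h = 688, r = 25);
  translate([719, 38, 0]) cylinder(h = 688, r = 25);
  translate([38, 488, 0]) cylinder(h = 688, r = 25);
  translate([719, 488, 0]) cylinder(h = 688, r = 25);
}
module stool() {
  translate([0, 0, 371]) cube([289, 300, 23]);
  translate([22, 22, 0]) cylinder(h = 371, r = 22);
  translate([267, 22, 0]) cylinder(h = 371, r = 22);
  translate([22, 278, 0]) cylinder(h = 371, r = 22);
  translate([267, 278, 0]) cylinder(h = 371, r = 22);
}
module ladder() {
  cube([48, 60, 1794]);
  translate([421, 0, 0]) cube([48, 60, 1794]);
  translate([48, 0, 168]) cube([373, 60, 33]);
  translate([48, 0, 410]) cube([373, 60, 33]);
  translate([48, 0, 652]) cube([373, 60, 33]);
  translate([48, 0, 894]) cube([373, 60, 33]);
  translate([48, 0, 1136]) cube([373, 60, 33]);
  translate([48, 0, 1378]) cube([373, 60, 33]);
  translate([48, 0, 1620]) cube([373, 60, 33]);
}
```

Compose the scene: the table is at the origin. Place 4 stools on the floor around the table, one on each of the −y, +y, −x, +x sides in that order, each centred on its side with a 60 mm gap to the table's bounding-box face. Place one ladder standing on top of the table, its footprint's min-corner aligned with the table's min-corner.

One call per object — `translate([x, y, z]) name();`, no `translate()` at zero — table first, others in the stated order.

table();
translate([234, -360, 0]) stool();
translate([234, 586, 0]) stool();
translate([-349, 113, 0]) stool();
translate([817, 113, 0]) stool();
translate([0, 0, 720]) ladder();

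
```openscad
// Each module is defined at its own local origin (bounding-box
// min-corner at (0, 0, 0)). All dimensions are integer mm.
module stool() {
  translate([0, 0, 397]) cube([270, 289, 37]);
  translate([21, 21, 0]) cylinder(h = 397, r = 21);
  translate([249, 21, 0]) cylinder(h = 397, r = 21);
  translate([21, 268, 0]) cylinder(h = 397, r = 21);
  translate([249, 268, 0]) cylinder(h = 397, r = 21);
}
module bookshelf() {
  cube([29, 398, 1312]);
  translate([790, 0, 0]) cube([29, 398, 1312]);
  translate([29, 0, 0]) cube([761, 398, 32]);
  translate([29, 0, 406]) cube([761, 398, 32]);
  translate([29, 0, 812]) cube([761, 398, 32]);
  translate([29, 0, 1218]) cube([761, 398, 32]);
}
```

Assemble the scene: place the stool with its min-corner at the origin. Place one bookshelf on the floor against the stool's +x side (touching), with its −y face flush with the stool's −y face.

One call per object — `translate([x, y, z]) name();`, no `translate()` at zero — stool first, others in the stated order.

stool();
translate([270, 0, 0]) bookshelf();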